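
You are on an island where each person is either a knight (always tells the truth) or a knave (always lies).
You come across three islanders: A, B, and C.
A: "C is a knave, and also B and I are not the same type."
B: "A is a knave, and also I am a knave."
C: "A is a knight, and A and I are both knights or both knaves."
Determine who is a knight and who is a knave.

Knights: A. Knaves: B and C.

Suppose A is a knave. Then A's statement "C is a knave, and also B and I are not the same type" would have to be false. Checking the 4 ways to assign the others, none is consistent with every speaker.
(For instance, with B=knave, C=knave, B's claim "A is a knave, and also I am a knave" comes out true where it would need to be false.)
So A must be a knight, making "C is a knave, and also B and I are not the same type" true. Taking A=knight, B=knave, C=knave, each remaining statement checks out:
  B (knave): "A is a knave, and also I am a knave" — false. ✓
  C (knave): "A is a knight, and A and I are both knights or both knaves" — false. ✓
This is the unique consistent assignment.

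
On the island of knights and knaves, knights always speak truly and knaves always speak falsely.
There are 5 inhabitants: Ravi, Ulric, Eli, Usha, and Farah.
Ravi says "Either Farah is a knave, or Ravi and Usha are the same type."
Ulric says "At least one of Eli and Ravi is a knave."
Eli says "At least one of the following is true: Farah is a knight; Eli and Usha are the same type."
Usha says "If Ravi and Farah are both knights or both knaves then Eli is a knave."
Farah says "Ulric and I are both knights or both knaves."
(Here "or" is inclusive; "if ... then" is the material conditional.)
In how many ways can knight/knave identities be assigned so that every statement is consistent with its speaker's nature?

2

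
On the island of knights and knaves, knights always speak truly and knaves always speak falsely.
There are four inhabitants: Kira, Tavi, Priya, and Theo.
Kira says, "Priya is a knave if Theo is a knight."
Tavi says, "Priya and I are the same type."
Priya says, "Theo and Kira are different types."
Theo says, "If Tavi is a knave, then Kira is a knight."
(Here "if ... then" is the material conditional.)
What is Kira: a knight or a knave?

Consistent assignments: {Kira=knave, Tavi=knight, Priya=knight, Theo=knight}
In every consistent assignment, Kira is a knave.

Kira is a knave.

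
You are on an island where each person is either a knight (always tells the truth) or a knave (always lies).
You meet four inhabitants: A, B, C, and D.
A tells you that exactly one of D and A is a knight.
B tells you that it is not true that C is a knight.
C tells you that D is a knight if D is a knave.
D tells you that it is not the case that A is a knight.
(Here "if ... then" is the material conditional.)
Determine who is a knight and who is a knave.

Knights: A and B. Knaves: C and D.

Since A is a knight, "exactly one of D and A is a knight" needs to be True, which holds.
B is a knight; "it is not true that C is a knight" is True, as required.
C is a knave, and the claim "D is a knight if D is a knave" is indeed false.
D is a knave, so "it is not the case that A is a knight" must be false — and it is.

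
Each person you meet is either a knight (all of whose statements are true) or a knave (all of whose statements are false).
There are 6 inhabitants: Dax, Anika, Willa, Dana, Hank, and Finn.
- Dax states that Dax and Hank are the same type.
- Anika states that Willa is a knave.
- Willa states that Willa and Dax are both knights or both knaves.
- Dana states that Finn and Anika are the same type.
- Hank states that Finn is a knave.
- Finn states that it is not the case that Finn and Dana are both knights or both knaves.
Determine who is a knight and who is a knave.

Dax is a knight; "Dax and Hank are the same type" is true, as required.
Anika is a knight; "Willa is a knave" is true, as required.
Willa (knave): "Willa and Dax are both knights or both knaves" — false. ✓
As a knave, Dana's statement "Finn and Anika are the same type" should be false; it is.
Hank (knight): "Finn is a knave" — true. ✓
Finn is a knave, and the claim "it is not the case that Finn and Dana are both knights or both knaves" is indeed false.

Knights: Dax, Anika, and Hank. Knaves: Willa, Dana, and Finn.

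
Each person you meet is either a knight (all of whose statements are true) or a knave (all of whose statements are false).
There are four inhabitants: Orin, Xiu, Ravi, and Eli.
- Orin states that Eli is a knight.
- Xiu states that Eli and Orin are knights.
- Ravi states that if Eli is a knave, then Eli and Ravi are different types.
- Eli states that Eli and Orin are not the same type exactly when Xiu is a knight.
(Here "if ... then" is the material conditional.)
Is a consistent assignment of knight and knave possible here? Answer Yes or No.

No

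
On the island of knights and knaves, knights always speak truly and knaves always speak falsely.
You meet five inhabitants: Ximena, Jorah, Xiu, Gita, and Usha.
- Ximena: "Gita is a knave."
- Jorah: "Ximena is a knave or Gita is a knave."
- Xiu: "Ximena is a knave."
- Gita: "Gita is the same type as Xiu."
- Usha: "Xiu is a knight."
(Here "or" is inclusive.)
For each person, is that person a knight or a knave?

Suppose Ximena is a knight. Then Ximena's statement "Gita is a knave" would have to be true. Checking the 16 ways to assign the others, none is consistent with every speaker.
(For instance, with Jorah=knight, Xiu=knight, Gita=knight, Usha=knight, Ximena's claim "Gita is a knave" comes out false where it would need to be true.)
So Ximena must be a knave, making "Gita is a knave" false. Taking Ximena=knave, Jorah=knight, Xiu=knight, Gita=knight, Usha=knight, each remaining statement checks out:
  Jorah (knight): "Ximena is a knave or Gita is a knave" — true. ✓
  Xiu (knight): "Ximena is a knave" — true. ✓
  Gita (knight): "Gita is the same type as Xiu" — true. ✓
  Usha (knight): "Xiu is a knight" — true. ✓
This is the unique consistent assignment.

Ximena is a knave, Jorah is a knight, Xiu is a knight, Gita is a knight, and Usha is a knight.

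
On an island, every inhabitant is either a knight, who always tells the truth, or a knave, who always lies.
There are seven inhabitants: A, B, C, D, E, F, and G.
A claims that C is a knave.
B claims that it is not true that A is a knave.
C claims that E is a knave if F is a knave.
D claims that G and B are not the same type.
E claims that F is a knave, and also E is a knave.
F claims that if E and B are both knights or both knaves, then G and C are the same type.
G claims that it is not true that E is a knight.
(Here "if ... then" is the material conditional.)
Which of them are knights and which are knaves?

As a knave, A's statement "C is a knave" should be False; it is.
B is a knave, so "it is not true that A is a knave" must be False — and it is.
As a knight, C's statement "E is a knave if F is a knave" should be true; it is.
D is a knight; "G and B are not the same type" is true, as required.
E (knave): "F is a knave, and also E is a knave" — False. ✓
F (knight): "if E and B are both knights or both knaves, then G and C are the same type" — true. ✓
G is a knight, and the claim "it is not true that E is a knight" is indeed true.

A is a knave, B is a knave, C is a knight, D is a knight, E is a knave, F is a knight, and G is a knight.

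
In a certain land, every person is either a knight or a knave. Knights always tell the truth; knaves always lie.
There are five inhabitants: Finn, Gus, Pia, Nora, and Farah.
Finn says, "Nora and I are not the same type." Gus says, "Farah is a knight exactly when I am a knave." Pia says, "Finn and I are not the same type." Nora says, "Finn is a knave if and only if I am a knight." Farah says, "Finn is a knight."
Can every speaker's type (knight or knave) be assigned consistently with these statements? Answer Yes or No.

One consistent assignment: Finn=knave, Gus=knight, Pia=knight, Nora=knave, Farah=knave.

Yes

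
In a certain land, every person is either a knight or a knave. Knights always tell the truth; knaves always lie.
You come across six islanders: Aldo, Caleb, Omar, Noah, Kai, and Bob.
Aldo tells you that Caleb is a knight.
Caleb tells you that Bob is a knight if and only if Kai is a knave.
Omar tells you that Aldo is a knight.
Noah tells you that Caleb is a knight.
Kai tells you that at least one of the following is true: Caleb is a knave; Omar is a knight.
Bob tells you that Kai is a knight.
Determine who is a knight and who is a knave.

Aldo is a knave, Caleb is a knave, Omar is a knave, Noah is a knave, Kai is a knight, and Bob is a knight.

Aldo (knave): "Caleb is a knight" — false. ✓
As a knave, Caleb's statement "Bob is a knight if and only if Kai is a knave" should be false; it is.
Omar (knave): "Aldo is a knight" — false. ✓
Noah (knave): "Caleb is a knight" — false. ✓
Kai (knight): "at least one of the following is true: Caleb is a knave; Omar is a knight" — True. ✓
Bob is a knight; "Kai is a knight" is True, as required.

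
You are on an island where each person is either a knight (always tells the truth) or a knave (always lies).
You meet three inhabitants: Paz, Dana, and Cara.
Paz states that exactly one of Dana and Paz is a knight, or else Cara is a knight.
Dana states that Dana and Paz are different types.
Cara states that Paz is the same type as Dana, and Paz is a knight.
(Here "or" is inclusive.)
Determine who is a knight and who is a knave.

Knights: none. Knaves: Paz, Dana, and Cara.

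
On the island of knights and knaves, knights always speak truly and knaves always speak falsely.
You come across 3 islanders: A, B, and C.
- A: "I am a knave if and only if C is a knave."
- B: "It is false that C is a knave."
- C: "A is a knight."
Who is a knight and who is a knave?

A is a knight, B is a knight, and C is a knight.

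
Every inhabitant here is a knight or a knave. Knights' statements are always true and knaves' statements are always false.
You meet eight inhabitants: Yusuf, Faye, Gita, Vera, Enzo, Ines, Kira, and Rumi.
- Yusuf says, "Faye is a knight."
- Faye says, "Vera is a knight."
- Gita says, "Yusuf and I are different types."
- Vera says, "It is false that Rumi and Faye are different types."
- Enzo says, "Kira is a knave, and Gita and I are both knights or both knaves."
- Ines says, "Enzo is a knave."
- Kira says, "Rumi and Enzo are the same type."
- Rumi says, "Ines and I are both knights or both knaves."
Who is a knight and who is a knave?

Yusuf is a knave, Faye is a knave, Gita is a knight, Vera is a knave, Enzo is a knave, Ines is a knight, Kira is a knave, and Rumi is a knight.

Yusuf is a knave, so "Faye is a knight" must be false — and it is.
As a knave, Faye's statement "Vera is a knight" should be false; it is.
Since Gita is a knight, "Yusuf and I are different types" needs to be True, which holds.
As a knave, Vera's statement "it is false that Rumi and Faye are different types" should be false; it is.
Enzo (knave): "Kira is a knave, and Gita and I are both knights or both knaves" — false. ✓
Ines (knight): "Enzo is a knave" — True. ✓
Kira is a knave; "Rumi and Enzo are the same type" is false, as required.
Rumi is a knight; "Ines and I are both knights or both knaves" is True, as required.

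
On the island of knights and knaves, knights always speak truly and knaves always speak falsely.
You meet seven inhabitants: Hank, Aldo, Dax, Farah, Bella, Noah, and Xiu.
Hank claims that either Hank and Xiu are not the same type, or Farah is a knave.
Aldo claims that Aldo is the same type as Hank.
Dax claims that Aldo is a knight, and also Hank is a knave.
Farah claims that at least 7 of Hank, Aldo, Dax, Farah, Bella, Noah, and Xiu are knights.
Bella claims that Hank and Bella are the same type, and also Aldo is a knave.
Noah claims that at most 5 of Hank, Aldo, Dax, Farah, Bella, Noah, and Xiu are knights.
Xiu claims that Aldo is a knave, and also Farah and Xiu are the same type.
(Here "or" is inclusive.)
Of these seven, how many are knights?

3

The unique consistent assignment is Hank=knight, Aldo=knight, Dax=knave, Farah=knave, Bella=knave, Noah=knight, Xiu=knave.
That has 3 knights.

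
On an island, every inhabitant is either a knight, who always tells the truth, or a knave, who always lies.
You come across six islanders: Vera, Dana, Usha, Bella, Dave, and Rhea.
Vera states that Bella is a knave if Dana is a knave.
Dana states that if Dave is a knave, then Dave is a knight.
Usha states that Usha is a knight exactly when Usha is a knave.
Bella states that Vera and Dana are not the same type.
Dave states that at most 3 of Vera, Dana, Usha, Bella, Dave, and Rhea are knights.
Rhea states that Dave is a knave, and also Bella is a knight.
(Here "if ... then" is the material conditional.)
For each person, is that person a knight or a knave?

Knights: Vera, Dana, and Dave. Knaves: Usha, Bella, and Rhea.

Vera is a knight; "Bella is a knave if Dana is a knave" is True, as required.
Dana is a knight; "if Dave is a knave, then Dave is a knight" is True, as required.
Since Usha is a knave, "Usha is a knight exactly when Usha is a knave" needs to be False, which holds.
Bella (knave): "Vera and Dana are not the same type" — False. ✓
Dave (knight): "at most 3 of Vera, Dana, Usha, Bella, Dave, and Rhea are knights" — True. ✓
Rhea is a knave; "Dave is a knave, and also Bella is a knight" is False, as required.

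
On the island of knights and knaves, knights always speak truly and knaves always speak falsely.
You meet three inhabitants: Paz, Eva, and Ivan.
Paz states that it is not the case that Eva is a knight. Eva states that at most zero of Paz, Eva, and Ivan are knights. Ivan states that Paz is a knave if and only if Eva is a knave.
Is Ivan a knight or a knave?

Ivan is a knave.

Consistent assignments: {Paz=knight, Eva=knave, Ivan=knave}
In every consistent assignment, Ivan is a knave.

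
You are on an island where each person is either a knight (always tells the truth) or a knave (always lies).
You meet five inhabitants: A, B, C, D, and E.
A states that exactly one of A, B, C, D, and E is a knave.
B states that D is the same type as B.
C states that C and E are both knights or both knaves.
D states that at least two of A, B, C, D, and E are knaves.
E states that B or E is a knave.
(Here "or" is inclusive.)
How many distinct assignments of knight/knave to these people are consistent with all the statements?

2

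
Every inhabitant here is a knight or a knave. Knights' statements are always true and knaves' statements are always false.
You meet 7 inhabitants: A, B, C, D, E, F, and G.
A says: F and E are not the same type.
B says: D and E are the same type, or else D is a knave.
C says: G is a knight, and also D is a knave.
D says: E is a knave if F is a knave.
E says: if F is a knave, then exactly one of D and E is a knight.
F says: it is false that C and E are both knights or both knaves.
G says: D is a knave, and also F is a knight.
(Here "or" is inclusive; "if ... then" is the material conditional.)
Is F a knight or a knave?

F is a knight.

Consistent assignments: {A=knave, B=knight, C=knave, D=knight, E=knight, F=knight, G=knave}
In every consistent assignment, F is a knight.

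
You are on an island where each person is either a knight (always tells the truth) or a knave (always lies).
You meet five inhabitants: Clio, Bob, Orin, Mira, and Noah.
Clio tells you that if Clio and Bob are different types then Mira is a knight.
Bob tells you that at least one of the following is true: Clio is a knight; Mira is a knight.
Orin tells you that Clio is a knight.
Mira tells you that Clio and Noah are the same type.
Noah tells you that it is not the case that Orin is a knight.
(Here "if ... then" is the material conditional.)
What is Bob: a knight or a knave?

Consistent assignments: {Clio=knight, Bob=knight, Orin=knight, Mira=knave, Noah=knave}
In every consistent assignment, Bob is a knight.

Bob is a knight.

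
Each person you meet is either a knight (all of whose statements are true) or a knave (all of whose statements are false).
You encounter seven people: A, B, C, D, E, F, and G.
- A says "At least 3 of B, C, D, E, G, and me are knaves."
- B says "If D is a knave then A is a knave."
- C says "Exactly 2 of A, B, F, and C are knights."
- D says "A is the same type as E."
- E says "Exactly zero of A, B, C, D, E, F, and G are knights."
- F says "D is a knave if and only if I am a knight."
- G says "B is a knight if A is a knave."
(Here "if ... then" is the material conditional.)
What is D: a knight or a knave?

Consistent assignments: {A=knight, B=knave, C=knight, D=knave, E=knave, F=knave, G=knight}; {A=knight, B=knave, C=knave, D=knave, E=knave, F=knave, G=knight}
In every consistent assignment, D is a knave.

D is a knave.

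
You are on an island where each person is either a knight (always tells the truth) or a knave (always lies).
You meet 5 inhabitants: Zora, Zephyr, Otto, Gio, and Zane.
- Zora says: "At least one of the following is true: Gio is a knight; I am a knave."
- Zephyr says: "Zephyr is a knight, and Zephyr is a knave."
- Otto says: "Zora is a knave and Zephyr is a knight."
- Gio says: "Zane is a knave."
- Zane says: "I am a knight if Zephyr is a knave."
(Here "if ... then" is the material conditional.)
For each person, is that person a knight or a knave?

Zora is a knight, and the claim "at least one of the following is true: Gio is a knight; I am a knave" is indeed true.
Since Zephyr is a knave, "Zephyr is a knight, and Zephyr is a knave" needs to be False, which holds.
Otto is a knave, so "Zora is a knave and Zephyr is a knight" must be False — and it is.
Gio is a knight, and the claim "Zane is a knave" is indeed true.
Since Zane is a knave, "I am a knight if Zephyr is a knave" needs to be False, which holds.

Zora is a knight, Zephyr is a knave, Otto is a knave, Gio is a knight, and Zane is a knave.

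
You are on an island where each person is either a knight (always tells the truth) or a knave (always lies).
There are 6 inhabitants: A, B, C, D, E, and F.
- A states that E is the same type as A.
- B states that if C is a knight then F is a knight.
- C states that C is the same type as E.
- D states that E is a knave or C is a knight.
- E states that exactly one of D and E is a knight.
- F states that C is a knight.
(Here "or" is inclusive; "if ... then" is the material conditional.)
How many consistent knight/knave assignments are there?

2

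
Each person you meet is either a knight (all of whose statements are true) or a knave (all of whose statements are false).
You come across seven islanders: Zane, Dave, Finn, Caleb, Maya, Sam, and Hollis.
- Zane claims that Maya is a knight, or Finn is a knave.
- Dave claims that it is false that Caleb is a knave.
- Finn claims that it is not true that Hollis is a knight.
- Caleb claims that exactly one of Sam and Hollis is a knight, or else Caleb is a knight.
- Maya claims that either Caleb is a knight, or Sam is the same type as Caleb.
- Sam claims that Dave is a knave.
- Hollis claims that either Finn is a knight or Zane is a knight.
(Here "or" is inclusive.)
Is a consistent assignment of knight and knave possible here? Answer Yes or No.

Yes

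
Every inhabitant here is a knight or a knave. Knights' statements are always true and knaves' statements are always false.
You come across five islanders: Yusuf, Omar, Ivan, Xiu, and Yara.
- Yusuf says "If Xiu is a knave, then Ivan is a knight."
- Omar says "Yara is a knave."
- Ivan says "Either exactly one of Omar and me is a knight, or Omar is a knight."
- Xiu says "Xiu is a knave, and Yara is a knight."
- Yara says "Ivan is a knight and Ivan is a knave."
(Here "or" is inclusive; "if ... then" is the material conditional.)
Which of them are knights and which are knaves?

Yusuf is a knight, so "if Xiu is a knave, then Ivan is a knight" must be true — and it is.
As a knight, Omar's statement "Yara is a knave" should be true; it is.
Since Ivan is a knight, "either exactly one of Omar and me is a knight, or Omar is a knight" needs to be true, which holds.
As a knave, Xiu's statement "Xiu is a knave, and Yara is a knight" should be False; it is.
As a knave, Yara's statement "Ivan is a knight and Ivan is a knave" should be False; it is.

Yusuf is a knight, Omar is a knight, Ivan is a knight, Xiu is a knave, and Yara is a knave.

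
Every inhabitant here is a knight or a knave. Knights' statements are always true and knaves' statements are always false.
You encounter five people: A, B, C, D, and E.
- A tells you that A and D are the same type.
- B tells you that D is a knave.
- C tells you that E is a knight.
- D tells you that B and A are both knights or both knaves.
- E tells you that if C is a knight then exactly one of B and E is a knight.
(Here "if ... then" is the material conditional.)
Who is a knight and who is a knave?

Suppose A is a knight. Then A's statement "A and D are the same type" would have to be true. Checking the 16 ways to assign the others, none is consistent with every speaker.
(For instance, with B=knave, C=knight, D=knight, E=knight, D's claim "B and A are both knights or both knaves" comes out false where it would need to be true.)
So A must be a knave, making "A and D are the same type" false. Taking A=knave, B=knave, C=knight, D=knight, E=knight, each remaining statement checks out:
  B (knave): "D is a knave" — false. ✓
  C (knight): "E is a knight" — true. ✓
  D (knight): "B and A are both knights or both knaves" — true. ✓
  E (knight): "if C is a knight then exactly one of B and E is a knight" — true. ✓
This is the unique consistent assignment.

Knights: C, D, and E. Knaves: A and B.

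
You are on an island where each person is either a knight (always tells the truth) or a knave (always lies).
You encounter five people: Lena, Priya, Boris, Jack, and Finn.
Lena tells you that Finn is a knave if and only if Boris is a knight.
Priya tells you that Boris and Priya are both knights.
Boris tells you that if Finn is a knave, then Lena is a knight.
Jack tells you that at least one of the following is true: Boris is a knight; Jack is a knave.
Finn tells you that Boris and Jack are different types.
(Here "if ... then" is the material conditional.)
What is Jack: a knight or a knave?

Jack is a knight.

Consistent assignments: {Lena=knight, Priya=knight, Boris=knight, Jack=knight, Finn=knave}; {Lena=knight, Priya=knave, Boris=knight, Jack=knight, Finn=knave}
In every consistent assignment, Jack is a knight.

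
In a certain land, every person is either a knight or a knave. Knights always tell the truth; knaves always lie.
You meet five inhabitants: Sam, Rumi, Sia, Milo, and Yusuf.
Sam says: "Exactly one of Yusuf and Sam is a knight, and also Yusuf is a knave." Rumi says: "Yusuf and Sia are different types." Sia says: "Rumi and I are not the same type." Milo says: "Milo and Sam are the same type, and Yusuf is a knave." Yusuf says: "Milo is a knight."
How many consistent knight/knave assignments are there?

1

Consistent assignments:
  Sam=knight, Rumi=knave, Sia=knave, Milo=knave, Yusuf=knave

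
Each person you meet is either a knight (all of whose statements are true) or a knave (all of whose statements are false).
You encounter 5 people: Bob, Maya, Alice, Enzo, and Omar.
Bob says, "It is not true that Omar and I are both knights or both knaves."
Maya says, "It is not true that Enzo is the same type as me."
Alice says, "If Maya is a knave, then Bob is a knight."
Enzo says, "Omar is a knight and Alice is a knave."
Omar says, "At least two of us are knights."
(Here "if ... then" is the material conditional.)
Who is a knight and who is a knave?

Since Bob is a knave, "it is not true that Omar and I are both knights or both knaves" needs to be False, which holds.
Maya is a knave, and the claim "it is not true that Enzo is the same type as me" is indeed False.
Since Alice is a knave, "if Maya is a knave, then Bob is a knight" needs to be False, which holds.
Enzo is a knave; "Omar is a knight and Alice is a knave" is False, as required.
As a knave, Omar's statement "at least two of us are knights" should be False; it is.

Bob is a knave, Maya is a knave, Alice is a knave, Enzo is a knave, and Omar is a knave.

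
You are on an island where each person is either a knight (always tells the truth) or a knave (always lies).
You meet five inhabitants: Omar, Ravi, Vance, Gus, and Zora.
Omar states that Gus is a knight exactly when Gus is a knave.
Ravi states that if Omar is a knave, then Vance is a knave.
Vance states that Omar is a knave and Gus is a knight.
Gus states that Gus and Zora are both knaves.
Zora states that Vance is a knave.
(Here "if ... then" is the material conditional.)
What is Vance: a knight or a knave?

Consistent assignments: {Omar=knave, Ravi=knight, Vance=knave, Gus=knave, Zora=knight}
In every consistent assignment, Vance is a knave.

Vance is a knave.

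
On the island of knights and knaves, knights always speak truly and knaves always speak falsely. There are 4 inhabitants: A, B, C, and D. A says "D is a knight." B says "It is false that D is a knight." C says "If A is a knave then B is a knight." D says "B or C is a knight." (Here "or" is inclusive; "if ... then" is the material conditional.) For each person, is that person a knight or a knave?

A is a knight, B is a knave, C is a knight, and D is a knight.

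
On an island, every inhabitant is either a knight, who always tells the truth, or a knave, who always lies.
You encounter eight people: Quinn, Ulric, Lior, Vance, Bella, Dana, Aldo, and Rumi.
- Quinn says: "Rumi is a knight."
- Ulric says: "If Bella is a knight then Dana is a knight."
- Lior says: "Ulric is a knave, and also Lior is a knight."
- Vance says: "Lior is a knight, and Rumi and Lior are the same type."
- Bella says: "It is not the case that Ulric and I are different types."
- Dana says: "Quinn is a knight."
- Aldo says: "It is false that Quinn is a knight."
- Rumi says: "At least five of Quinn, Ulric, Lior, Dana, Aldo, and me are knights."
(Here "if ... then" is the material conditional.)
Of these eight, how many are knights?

2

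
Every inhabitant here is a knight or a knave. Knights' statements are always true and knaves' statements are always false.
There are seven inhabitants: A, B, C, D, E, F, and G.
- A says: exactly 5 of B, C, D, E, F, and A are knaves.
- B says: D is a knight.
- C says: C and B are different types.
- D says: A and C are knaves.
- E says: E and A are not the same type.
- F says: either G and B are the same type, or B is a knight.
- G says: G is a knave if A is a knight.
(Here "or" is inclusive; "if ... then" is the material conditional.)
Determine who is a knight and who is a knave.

A is a knave, B is a knave, C is a knight, D is a knave, E is a knight, F is a knave, and G is a knight.

A (knave): "exactly 5 of B, C, D, E, F, and A are knaves" — false. ✓
B is a knave, and the claim "D is a knight" is indeed false.
Since C is a knight, "C and B are different types" needs to be True, which holds.
As a knave, D's statement "A and C are knaves" should be false; it is.
As a knight, E's statement "E and A are not the same type" should be True; it is.
F is a knave; "either G and B are the same type, or B is a knight" is false, as required.
G is a knight, so "G is a knave if A is a knight" must be True — and it is.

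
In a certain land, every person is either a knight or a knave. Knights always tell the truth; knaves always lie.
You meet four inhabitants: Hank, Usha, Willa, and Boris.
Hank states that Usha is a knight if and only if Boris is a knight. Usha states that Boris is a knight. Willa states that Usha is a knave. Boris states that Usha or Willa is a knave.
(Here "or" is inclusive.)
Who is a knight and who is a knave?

Knights: Hank, Usha, and Boris. Knaves: Willa.

Suppose Hank is a knave. Then Hank's statement "Usha is a knight if and only if Boris is a knight" would have to be false. Checking the 8 ways to assign the others, none is consistent with every speaker.
(For instance, with Usha=knight, Willa=knave, Boris=knight, Hank's claim "Usha is a knight if and only if Boris is a knight" comes out true where it would need to be false.)
So Hank must be a knight, making "Usha is a knight if and only if Boris is a knight" true. Taking Hank=knight, Usha=knight, Willa=knave, Boris=knight, each remaining statement checks out:
  Usha (knight): "Boris is a knight" — true. ✓
  Willa (knave): "Usha is a knave" — false. ✓
  Boris (knight): "Usha or Willa is a knave" — true. ✓
This is the unique consistent assignment.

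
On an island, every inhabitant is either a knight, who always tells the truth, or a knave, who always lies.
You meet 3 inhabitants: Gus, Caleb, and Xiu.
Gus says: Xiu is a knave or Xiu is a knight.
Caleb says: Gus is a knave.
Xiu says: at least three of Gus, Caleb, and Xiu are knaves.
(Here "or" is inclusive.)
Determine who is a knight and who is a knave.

Knights: Gus. Knaves: Caleb and Xiu.

Since Gus is a knight, "Xiu is a knave or Xiu is a knight" needs to be True, which holds.
As a knave, Caleb's statement "Gus is a knave" should be false; it is.
As a knave, Xiu's statement "at least three of Gus, Caleb, and Xiu are knaves" should be false; it is.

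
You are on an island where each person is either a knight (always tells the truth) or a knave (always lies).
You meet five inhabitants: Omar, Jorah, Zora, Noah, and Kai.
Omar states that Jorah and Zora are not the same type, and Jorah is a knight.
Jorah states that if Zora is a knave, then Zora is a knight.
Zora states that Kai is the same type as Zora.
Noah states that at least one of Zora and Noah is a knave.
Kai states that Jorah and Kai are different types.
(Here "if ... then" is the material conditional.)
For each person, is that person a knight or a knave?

Omar is a knave, Jorah is a knave, Zora is a knave, Noah is a knight, and Kai is a knight.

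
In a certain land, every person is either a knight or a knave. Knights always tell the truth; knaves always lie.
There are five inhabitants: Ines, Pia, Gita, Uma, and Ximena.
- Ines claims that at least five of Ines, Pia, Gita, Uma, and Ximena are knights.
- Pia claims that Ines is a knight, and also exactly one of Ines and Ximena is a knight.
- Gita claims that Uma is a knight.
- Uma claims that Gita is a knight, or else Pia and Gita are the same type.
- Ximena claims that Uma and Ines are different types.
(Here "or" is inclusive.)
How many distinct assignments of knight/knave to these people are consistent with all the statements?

Consistent assignments:
  Ines=knave, Pia=knave, Gita=knight, Uma=knight, Ximena=knight

1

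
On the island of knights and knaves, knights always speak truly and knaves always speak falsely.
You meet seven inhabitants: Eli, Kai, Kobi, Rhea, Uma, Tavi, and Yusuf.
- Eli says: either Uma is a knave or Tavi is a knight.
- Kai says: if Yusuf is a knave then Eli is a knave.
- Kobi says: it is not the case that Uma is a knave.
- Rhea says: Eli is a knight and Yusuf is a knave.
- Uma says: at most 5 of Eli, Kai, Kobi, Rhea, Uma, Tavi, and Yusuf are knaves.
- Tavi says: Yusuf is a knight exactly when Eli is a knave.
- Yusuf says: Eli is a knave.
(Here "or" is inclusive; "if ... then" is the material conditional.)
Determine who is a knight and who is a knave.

Since Eli is a knight, "either Uma is a knave or Tavi is a knight" needs to be true, which holds.
Kai is a knave; "if Yusuf is a knave then Eli is a knave" is False, as required.
Since Kobi is a knight, "it is not the case that Uma is a knave" needs to be true, which holds.
Rhea (knight): "Eli is a knight and Yusuf is a knave" — true. ✓
Uma is a knight, so "at most 5 of Eli, Kai, Kobi, Rhea, Uma, Tavi, and Yusuf are knaves" must be true — and it is.
Tavi is a knight, so "Yusuf is a knight exactly when Eli is a knave" must be true — and it is.
Yusuf is a knave; "Eli is a knave" is False, as required.

Eli is a knight, Kai is a knave, Kobi is a knight, Rhea is a knight, Uma is a knight, Tavi is a knight, and Yusuf is a knave.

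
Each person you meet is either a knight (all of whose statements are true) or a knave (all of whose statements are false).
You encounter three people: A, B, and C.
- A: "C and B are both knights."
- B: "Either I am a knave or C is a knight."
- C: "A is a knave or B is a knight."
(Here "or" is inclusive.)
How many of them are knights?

3

The unique consistent assignment is A=knight, B=knight, C=knight.
That has 3 knights.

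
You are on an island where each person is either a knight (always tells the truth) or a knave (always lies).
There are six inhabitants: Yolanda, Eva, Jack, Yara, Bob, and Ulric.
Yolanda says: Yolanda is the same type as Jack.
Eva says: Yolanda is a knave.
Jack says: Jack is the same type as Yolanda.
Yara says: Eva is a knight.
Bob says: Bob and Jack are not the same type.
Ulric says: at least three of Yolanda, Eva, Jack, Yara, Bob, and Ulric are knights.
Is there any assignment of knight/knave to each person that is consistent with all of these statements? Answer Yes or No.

No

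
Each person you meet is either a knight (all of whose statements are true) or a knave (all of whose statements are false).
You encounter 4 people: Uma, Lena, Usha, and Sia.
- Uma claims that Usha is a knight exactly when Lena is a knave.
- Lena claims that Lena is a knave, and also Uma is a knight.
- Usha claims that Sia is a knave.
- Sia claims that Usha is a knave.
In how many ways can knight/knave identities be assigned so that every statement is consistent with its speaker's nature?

Consistent assignments:
  Uma=knave, Lena=knave, Usha=knave, Sia=knight

1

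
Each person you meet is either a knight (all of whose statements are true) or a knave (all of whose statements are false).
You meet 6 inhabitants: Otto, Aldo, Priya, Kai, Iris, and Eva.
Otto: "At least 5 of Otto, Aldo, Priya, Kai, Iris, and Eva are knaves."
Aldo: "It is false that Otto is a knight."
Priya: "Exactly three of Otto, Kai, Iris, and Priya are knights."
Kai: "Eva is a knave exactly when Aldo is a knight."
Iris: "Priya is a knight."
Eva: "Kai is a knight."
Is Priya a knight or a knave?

Consistent assignments: {Otto=knight, Aldo=knave, Priya=knave, Kai=knave, Iris=knave, Eva=knave}
In every consistent assignment, Priya is a knave.

Priya is a knave.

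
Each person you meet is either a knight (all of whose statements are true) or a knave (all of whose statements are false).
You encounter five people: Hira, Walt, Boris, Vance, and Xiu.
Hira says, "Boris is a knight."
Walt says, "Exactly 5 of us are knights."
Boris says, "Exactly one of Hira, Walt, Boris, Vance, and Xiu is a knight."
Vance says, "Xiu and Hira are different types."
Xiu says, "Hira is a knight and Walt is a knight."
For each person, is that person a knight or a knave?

Knights: none. Knaves: Hira, Walt, Boris, Vance, and Xiu.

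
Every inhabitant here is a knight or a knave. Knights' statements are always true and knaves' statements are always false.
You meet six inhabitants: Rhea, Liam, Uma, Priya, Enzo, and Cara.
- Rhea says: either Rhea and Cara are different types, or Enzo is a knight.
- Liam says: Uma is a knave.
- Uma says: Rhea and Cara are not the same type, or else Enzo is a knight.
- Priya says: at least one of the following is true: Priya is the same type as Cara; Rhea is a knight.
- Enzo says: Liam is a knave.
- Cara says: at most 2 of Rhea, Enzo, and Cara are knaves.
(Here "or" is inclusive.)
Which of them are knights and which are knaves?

Rhea is a knight, Liam is a knave, Uma is a knight, Priya is a knight, Enzo is a knight, and Cara is a knight.

As a knight, Rhea's statement "either Rhea and Cara are different types, or Enzo is a knight" should be True; it is.
Liam is a knave; "Uma is a knave" is False, as required.
Uma is a knight, so "Rhea and Cara are not the same type, or else Enzo is a knight" must be True — and it is.
Priya is a knight, so "at least one of the following is true: Priya is the same type as Cara; Rhea is a knight" must be True — and it is.
Enzo is a knight, and the claim "Liam is a knave" is indeed True.
Cara is a knight, so "at most 2 of Rhea, Enzo, and Cara are knaves" must be True — and it is.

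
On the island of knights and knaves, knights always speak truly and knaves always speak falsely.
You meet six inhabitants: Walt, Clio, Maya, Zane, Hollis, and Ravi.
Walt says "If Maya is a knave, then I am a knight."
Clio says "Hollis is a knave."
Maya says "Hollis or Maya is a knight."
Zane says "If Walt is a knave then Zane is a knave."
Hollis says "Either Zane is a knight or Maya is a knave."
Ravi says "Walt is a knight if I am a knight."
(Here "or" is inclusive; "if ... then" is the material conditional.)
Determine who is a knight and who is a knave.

Walt is a knight, Clio is a knave, Maya is a knight, Zane is a knight, Hollis is a knight, and Ravi is a knight.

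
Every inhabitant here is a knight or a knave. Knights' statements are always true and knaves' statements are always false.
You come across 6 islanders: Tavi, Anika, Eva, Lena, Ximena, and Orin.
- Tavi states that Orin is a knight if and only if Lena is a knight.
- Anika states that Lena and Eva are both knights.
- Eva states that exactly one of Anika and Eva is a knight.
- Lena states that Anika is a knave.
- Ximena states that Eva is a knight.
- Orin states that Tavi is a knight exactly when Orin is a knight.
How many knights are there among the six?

The unique consistent assignment is Tavi=knight, Anika=knave, Eva=knave, Lena=knight, Ximena=knave, Orin=knight.
That has 3 knights.

3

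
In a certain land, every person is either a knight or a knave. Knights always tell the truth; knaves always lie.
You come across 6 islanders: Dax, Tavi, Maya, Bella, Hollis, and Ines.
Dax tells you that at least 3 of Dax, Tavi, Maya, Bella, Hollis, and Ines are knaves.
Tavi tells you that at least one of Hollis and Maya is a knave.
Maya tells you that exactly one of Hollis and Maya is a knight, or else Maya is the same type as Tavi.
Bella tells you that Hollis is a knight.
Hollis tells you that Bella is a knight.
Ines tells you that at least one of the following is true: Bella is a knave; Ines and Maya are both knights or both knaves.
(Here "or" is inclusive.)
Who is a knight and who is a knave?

Dax is a knight, Tavi is a knight, Maya is a knave, Bella is a knave, Hollis is a knave, and Ines is a knight.

Since Dax is a knight, "at least 3 of Dax, Tavi, Maya, Bella, Hollis, and Ines are knaves" needs to be True, which holds.
Tavi is a knight, and the claim "at least one of Hollis and Maya is a knave" is indeed True.
As a knave, Maya's statement "exactly one of Hollis and Maya is a knight, or else Maya is the same type as Tavi" should be false; it is.
As a knave, Bella's statement "Hollis is a knight" should be false; it is.
Hollis (knave): "Bella is a knight" — false. ✓
Ines is a knight, and the claim "at least one of the following is true: Bella is a knave; Ines and Maya are both knights or both knaves" is indeed True.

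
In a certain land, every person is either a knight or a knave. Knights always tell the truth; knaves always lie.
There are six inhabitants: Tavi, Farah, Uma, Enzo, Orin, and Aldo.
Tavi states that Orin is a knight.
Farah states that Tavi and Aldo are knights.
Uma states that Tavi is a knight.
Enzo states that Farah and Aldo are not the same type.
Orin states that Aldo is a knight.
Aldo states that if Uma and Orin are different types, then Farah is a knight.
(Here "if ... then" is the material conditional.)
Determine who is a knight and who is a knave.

As a knight, Tavi's statement "Orin is a knight" should be true; it is.
Farah is a knight, so "Tavi and Aldo are knights" must be true — and it is.
Uma is a knight, and the claim "Tavi is a knight" is indeed true.
Enzo is a knave, so "Farah and Aldo are not the same type" must be false — and it is.
Orin is a knight; "Aldo is a knight" is true, as required.
As a knight, Aldo's statement "if Uma and Orin are different types, then Farah is a knight" should be true; it is.

Tavi is a knight, Farah is a knight, Uma is a knight, Enzo is a knave, Orin is a knight, and Aldo is a knight.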